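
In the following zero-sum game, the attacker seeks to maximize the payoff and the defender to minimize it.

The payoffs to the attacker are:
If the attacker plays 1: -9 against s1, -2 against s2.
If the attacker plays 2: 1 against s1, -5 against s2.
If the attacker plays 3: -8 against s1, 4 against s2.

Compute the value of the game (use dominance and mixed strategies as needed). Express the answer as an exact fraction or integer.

Row 1 is strictly dominated by row 3, so the attacker never plays it.
The remaining 2×2 game on (2, 3) × (s1, s2) has no saddle point. Let the attacker play 2 with probability p; indifference gives p − 8(1−p) = −5p + 4(1−p), so p = 2/3.
Similarly the defender's optimal q on s1 is 1/2, and the value is 1·(1/2) + (-5)·(1/2) = -2.

-2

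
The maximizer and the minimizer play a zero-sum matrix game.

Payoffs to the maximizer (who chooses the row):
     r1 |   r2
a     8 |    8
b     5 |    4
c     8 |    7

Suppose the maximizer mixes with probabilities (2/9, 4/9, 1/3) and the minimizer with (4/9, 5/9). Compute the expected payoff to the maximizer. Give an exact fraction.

Against (4/9, 5/9), each row's expected payoff is a: 8; b: 40/9; c: 67/9.
Taking the (2/9, 4/9, 1/3)-weighted average: (2/9)·(8) + (4/9)·(40/9) + (1/3)·(67/9) = 505/81.

505/81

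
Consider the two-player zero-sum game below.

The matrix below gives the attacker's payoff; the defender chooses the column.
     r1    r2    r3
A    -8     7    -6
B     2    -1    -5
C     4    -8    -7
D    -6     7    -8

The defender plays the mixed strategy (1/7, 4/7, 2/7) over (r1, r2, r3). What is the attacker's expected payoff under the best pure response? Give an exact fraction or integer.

8/7

A: (-8)·(1/7) + (7)·(4/7) + (-6)·(2/7) = 8/7.
B: (2)·(1/7) + (-1)·(4/7) + (-5)·(2/7) = -12/7.
C: (4)·(1/7) + (-8)·(4/7) + (-7)·(2/7) = -6.
D: (-6)·(1/7) + (7)·(4/7) + (-8)·(2/7) = 6/7.
The best pure response is A with expected payoff 8/7.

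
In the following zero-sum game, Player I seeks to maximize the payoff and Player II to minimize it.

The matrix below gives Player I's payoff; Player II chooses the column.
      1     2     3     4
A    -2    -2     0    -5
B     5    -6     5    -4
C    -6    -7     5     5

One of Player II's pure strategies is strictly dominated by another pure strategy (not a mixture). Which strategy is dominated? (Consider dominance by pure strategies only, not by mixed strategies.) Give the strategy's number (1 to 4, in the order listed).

Player II prefers columns that give Player I less. Compare 3 with 2: -2 < 0, -6 < 5, -7 < 5.
So 2 strictly dominates 3 for Player II; 3 is strictly dominated.

3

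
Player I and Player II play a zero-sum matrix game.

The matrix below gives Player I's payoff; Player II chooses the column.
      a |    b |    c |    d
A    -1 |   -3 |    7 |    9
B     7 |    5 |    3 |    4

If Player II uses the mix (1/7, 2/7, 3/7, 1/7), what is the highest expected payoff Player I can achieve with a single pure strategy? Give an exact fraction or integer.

30/7

A: (-1)·(1/7) + (-3)·(2/7) + (7)·(3/7) + (9)·(1/7) = 23/7.
B: (7)·(1/7) + (5)·(2/7) + (3)·(3/7) + (4)·(1/7) = 30/7.
The best pure response is B with expected payoff 30/7.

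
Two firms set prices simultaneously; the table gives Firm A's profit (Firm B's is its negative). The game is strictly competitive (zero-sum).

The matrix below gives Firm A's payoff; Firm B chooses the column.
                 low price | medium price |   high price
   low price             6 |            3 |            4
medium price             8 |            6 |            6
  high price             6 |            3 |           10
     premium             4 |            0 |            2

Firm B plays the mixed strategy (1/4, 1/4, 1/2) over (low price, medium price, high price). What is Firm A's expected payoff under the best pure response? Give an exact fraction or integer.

29/4

low price: (6)·(1/4) + (3)·(1/4) + (4)·(1/2) = 17/4.
medium price: (8)·(1/4) + (6)·(1/4) + (6)·(1/2) = 13/2.
high price: (6)·(1/4) + (3)·(1/4) + (10)·(1/2) = 29/4.
premium: (4)·(1/4) + (0)·(1/4) + (2)·(1/2) = 2.
The best pure response is high price with expected payoff 29/4.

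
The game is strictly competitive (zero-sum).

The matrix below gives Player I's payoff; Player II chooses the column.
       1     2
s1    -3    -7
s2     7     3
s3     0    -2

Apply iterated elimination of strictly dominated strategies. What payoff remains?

Row s3 is strictly dominated by row s2 (7>0, 3>-2); eliminate s3.
Column 1 is strictly dominated by 2 for Player II (-7<-3, 3<7); eliminate 1.
Row s1 is strictly dominated by row s2 (3>-7); eliminate s1.
Only (s2, 2) remains, with payoff 3.

3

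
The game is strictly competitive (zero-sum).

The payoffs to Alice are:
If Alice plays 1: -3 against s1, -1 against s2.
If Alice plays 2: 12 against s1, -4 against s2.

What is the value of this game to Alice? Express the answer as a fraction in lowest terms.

-4/3

Row minima are -3 and -4, so Alice's maximin is -3; column maxima are 12 and -1, so Bob's minimax is -1. These differ, so the equilibrium is in mixed strategies.
Let Alice play 1 with probability p. Bob is indifferent when −3p + 12(1−p) = −p − 4(1−p), giving p = 8/9.
Let Bob play s1 with probability q. Alice is indifferent when −3q − (1−q) = 12q − 4(1−q), giving q = 1/6.
The value is -3·(1/6) + (-1)·(5/6) = -4/3.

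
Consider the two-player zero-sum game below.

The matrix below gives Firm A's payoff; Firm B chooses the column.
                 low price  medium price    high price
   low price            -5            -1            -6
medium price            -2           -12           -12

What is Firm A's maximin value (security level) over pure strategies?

-6

The worst-case payoff for each row is low price: -6, medium price: -12.
The best of these is -6.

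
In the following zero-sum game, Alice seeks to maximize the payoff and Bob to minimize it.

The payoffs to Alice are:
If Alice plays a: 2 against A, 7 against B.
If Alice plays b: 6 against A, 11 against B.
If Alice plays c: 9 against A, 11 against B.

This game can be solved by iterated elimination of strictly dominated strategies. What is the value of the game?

9

Column B is strictly dominated by A for Bob (2<7, 6<11, 9<11); eliminate B.
Row b is strictly dominated by row c (9>6); eliminate b.
Row a is strictly dominated by row c (9>2); eliminate a.
Only (c, A) remains, with payoff 9.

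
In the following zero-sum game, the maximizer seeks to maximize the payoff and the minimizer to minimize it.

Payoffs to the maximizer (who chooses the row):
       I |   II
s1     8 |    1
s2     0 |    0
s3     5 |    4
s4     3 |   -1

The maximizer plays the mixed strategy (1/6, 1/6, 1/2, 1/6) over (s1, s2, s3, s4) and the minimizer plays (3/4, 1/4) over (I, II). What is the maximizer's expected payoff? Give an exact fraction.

Against (3/4, 1/4), each row's expected payoff is s1: 25/4; s2: 0; s3: 19/4; s4: 2.
Taking the (1/6, 1/6, 1/2, 1/6)-weighted average: (1/6)·(25/4) + (1/6)·(0) + (1/2)·(19/4) + (1/6)·(2) = 15/4.

15/4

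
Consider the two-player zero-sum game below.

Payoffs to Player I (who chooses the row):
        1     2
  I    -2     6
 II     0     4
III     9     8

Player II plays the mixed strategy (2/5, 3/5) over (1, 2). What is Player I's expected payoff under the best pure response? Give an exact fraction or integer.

I: (-2)·(2/5) + (6)·(3/5) = 14/5.
II: (0)·(2/5) + (4)·(3/5) = 12/5.
III: (9)·(2/5) + (8)·(3/5) = 42/5.
The best pure response is III with expected payoff 42/5.

42/5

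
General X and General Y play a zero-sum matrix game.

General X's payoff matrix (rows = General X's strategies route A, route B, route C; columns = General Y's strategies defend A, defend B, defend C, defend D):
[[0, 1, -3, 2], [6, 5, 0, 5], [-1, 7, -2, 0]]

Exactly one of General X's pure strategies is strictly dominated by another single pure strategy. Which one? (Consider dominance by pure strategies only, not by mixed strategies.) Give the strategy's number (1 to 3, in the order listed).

Compare route A with route B: 6 > 0, 5 > 1, 0 > -3, 5 > 2.
So route B strictly dominates route A for General X; route A is strictly dominated.

1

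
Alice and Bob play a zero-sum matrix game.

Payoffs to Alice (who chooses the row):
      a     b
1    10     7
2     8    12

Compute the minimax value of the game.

Row minima are 7 and 8, so Alice's maximin is 8; column maxima are 10 and 12, so Bob's minimax is 10. These differ, so the equilibrium is in mixed strategies.
Let Alice play 1 with probability p. Bob is indifferent when 10p + 8(1−p) = 7p + 12(1−p), giving p = 4/7.
Let Bob play a with probability q. Alice is indifferent when 10q + 7(1−q) = 8q + 12(1−q), giving q = 5/7.
The value is 10·(5/7) + (7)·(2/7) = 64/7.

64/7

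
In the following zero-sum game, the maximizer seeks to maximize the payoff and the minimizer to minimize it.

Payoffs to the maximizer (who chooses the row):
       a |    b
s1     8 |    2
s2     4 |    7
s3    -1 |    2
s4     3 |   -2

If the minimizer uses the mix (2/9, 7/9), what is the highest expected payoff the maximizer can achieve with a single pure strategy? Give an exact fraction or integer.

s1: (8)·(2/9) + (2)·(7/9) = 10/3.
s2: (4)·(2/9) + (7)·(7/9) = 19/3.
s3: (-1)·(2/9) + (2)·(7/9) = 4/3.
s4: (3)·(2/9) + (-2)·(7/9) = -8/9.
The best pure response is s2 with expected payoff 19/3.

19/3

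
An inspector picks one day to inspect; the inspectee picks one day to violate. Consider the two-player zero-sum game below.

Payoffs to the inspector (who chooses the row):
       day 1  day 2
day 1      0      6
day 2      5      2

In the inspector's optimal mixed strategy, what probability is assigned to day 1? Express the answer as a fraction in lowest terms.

Row minima are 0 and 2, so the inspector's maximin is 2; column maxima are 5 and 6, so the inspectee's minimax is 5. These differ, so the equilibrium is in mixed strategies.
Let the inspector play day 1 with probability p. The inspectee is indifferent when 5(1−p) = 6p + 2(1−p), giving p = 1/3.

1/3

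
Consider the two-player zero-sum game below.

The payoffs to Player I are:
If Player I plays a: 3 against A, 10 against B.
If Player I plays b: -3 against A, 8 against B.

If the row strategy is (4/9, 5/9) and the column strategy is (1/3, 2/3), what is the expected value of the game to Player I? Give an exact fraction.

Against (1/3, 2/3), each row's expected payoff is a: 23/3; b: 13/3.
Taking the (4/9, 5/9)-weighted average: (4/9)·(23/3) + (5/9)·(13/3) = 157/27.

157/27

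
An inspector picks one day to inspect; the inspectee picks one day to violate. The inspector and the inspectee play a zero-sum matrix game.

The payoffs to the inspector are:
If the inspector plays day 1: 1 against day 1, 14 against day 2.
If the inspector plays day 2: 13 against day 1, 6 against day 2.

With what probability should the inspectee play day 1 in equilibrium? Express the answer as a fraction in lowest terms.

2/5

Row minima are 1 and 6, so the inspector's maximin is 6; column maxima are 13 and 14, so the inspectee's minimax is 13. These differ, so the equilibrium is in mixed strategies.
Let the inspectee play day 1 with probability q. The inspector is indifferent when q + 14(1−q) = 13q + 6(1−q), giving q = 2/5.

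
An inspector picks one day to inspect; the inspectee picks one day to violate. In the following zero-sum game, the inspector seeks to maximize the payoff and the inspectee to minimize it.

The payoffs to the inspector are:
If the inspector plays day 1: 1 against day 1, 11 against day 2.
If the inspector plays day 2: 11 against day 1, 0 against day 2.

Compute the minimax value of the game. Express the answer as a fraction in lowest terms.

121/21

Row minima are 1 and 0, so the inspector's maximin is 1; column maxima are 11 and 11, so the inspectee's minimax is 11. These differ, so the equilibrium is in mixed strategies.
Let the inspector play day 1 with probability p. The inspectee is indifferent when p + 11(1−p) = 11p, giving p = 11/21.
Let the inspectee play day 1 with probability q. The inspector is indifferent when q + 11(1−q) = 11q, giving q = 11/21.
The value is 1·(11/21) + (11)·(10/21) = 121/21.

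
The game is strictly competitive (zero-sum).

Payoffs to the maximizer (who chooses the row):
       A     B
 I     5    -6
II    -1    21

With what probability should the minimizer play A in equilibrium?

Row minima are -6 and -1, so the maximizer's maximin is -1; column maxima are 5 and 21, so the minimizer's minimax is 5. These differ, so the equilibrium is in mixed strategies.
Let the minimizer play A with probability q. The maximizer is indifferent when 5q − 6(1−q) = −q + 21(1−q), giving q = 9/11.

9/11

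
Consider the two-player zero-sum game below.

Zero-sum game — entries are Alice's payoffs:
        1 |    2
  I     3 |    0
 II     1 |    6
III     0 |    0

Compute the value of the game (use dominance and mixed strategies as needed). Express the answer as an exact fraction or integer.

Row III is strictly dominated by row II, so Alice never plays it.
The remaining 2×2 game on (I, II) × (1, 2) has no saddle point. Let Alice play I with probability p; indifference gives 3p + (1−p) = 6(1−p), so p = 5/8.
Similarly Bob's optimal q on 1 is 3/4, and the value is 3·(3/4) + (0)·(1/4) = 9/4.

9/4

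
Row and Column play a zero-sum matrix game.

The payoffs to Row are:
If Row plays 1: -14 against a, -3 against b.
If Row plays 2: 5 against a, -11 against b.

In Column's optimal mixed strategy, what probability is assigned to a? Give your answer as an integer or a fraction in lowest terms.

Row minima are -14 and -11, so Row's maximin is -11; column maxima are 5 and -3, so Column's minimax is -3. These differ, so the equilibrium is in mixed strategies.
Let Column play a with probability q. Row is indifferent when −14q − 3(1−q) = 5q − 11(1−q), giving q = 8/27.

8/27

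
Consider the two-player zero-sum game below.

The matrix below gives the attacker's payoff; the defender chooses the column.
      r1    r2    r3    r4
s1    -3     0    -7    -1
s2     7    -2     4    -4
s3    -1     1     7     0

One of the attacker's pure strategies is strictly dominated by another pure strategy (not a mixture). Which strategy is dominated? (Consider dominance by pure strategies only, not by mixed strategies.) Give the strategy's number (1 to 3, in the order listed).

Compare s1 with s3: -1 > -3, 1 > 0, 7 > -7, 0 > -1.
So s3 strictly dominates s1 for the attacker; s1 is strictly dominated.

1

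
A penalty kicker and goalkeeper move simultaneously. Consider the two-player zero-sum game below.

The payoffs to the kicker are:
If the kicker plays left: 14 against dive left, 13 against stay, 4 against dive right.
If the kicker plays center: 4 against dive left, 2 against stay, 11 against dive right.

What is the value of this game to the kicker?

15/2

Column dive left is strictly dominated by stay for the goalkeeper (it gives the kicker more in every row).
The remaining 2×2 game on (left, center) × (stay, dive right) has no saddle point. Let the kicker play left with probability p; indifference gives 13p + 2(1−p) = 4p + 11(1−p), so p = 1/2.
Similarly the goalkeeper's optimal q on stay is 7/18, and the value is 13·(7/18) + (4)·(11/18) = 15/2.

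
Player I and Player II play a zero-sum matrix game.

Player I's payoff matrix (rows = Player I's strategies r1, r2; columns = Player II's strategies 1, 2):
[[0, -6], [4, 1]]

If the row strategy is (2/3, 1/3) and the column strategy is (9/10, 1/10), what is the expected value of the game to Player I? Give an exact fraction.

Against (9/10, 1/10), each row's expected payoff is r1: -3/5; r2: 37/10.
Taking the (2/3, 1/3)-weighted average: (2/3)·(-3/5) + (1/3)·(37/10) = 5/6.

5/6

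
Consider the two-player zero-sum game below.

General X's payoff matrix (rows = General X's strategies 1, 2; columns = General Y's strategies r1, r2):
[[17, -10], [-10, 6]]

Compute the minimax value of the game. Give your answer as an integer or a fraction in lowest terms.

Row minima are -10 and -10, so General X's maximin is -10; column maxima are 17 and 6, so General Y's minimax is 6. These differ, so the equilibrium is in mixed strategies.
Let General X play 1 with probability p. General Y is indifferent when 17p − 10(1−p) = −10p + 6(1−p), giving p = 16/43.
Let General Y play r1 with probability q. General X is indifferent when 17q − 10(1−q) = −10q + 6(1−q), giving q = 16/43.
The value is 17·(16/43) + (-10)·(27/43) = 2/43.

2/43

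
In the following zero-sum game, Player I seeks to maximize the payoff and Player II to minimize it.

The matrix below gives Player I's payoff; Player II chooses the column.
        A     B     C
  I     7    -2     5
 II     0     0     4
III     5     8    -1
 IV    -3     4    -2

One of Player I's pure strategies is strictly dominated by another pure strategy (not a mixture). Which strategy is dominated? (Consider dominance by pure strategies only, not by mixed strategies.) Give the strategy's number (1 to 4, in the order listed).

Compare IV with III: 5 > -3, 8 > 4, -1 > -2.
So III strictly dominates IV for Player I; IV is strictly dominated.

4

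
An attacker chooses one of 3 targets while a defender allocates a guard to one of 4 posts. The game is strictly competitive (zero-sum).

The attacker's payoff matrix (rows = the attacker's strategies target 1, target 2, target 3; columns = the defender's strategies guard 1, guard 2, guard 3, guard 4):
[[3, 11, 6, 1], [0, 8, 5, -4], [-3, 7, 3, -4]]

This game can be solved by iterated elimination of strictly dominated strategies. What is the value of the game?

Column guard 3 is strictly dominated by guard 1 for the defender (3<6, 0<5, -3<3); eliminate guard 3.
Column guard 1 is strictly dominated by guard 4 for the defender (1<3, -4<0, -4<-3); eliminate guard 1.
Column guard 2 is strictly dominated by guard 4 for the defender (1<11, -4<8, -4<7); eliminate guard 2.
Row target 3 is strictly dominated by row target 1 (1>-4); eliminate target 3.
Row target 2 is strictly dominated by row target 1 (1>-4); eliminate target 2.
Only (target 1, guard 4) remains, with payoff 1.

1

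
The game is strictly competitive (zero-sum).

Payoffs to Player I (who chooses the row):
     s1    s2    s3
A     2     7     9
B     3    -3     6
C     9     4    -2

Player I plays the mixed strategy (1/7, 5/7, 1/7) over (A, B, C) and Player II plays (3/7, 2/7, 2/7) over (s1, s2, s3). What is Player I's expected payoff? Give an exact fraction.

144/49

Against (3/7, 2/7, 2/7), each row's expected payoff is A: 38/7; B: 15/7; C: 31/7.
Taking the (1/7, 5/7, 1/7)-weighted average: (1/7)·(38/7) + (5/7)·(15/7) + (1/7)·(31/7) = 144/49.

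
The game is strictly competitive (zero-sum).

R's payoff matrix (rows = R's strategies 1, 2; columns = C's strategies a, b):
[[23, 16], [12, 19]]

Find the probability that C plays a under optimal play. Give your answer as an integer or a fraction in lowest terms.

Row minima are 16 and 12, so R's maximin is 16; column maxima are 23 and 19, so C's minimax is 19. These differ, so the equilibrium is in mixed strategies.
Let C play a with probability q. R is indifferent when 23q + 16(1−q) = 12q + 19(1−q), giving q = 3/14.

3/14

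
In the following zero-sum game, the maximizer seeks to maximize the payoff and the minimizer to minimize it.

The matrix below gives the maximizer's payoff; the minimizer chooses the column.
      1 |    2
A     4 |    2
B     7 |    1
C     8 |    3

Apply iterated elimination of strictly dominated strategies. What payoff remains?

Row A is strictly dominated by row C (8>4, 3>2); eliminate A.
Row B is strictly dominated by row C (8>7, 3>1); eliminate B.
Column 1 is strictly dominated by 2 for the minimizer (3<8); eliminate 1.
Only (C, 2) remains, with payoff 3.

3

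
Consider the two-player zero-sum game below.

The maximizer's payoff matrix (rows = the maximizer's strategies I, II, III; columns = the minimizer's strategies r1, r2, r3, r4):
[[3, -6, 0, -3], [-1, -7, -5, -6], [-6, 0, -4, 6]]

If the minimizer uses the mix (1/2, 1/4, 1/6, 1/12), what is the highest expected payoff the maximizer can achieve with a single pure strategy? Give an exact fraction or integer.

-1/4

I: (3)·(1/2) + (-6)·(1/4) + (0)·(1/6) + (-3)·(1/12) = -1/4.
II: (-1)·(1/2) + (-7)·(1/4) + (-5)·(1/6) + (-6)·(1/12) = -43/12.
III: (-6)·(1/2) + (0)·(1/4) + (-4)·(1/6) + (6)·(1/12) = -19/6.
The best pure response is I with expected payoff -1/4.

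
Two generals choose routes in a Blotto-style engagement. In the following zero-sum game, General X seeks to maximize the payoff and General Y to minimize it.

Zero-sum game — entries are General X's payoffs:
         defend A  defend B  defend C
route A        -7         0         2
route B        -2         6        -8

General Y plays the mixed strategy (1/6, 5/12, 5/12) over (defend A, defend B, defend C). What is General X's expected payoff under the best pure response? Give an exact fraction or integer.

-1/3

route A: (-7)·(1/6) + (0)·(5/12) + (2)·(5/12) = -1/3.
route B: (-2)·(1/6) + (6)·(5/12) + (-8)·(5/12) = -7/6.
The best pure response is route A with expected payoff -1/3.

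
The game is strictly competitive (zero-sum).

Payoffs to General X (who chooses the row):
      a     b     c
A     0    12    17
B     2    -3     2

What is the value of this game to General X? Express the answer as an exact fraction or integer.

Column c is strictly dominated by b for General Y (it gives General X more in every row).
The remaining 2×2 game on (A, B) × (a, b) has no saddle point. Let General X play A with probability p; indifference gives 2(1−p) = 12p − 3(1−p), so p = 5/17.
Similarly General Y's optimal q on a is 15/17, and the value is 0·(15/17) + (12)·(2/17) = 24/17.

24/17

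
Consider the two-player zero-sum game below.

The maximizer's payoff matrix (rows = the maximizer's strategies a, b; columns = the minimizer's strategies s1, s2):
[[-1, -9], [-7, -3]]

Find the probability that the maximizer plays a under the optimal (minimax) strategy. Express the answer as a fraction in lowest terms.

1/3

Row minima are -9 and -7, so the maximizer's maximin is -7; column maxima are -1 and -3, so the minimizer's minimax is -3. These differ, so the equilibrium is in mixed strategies.
Let the maximizer play a with probability p. The minimizer is indifferent when −p − 7(1−p) = −9p − 3(1−p), giving p = 1/3.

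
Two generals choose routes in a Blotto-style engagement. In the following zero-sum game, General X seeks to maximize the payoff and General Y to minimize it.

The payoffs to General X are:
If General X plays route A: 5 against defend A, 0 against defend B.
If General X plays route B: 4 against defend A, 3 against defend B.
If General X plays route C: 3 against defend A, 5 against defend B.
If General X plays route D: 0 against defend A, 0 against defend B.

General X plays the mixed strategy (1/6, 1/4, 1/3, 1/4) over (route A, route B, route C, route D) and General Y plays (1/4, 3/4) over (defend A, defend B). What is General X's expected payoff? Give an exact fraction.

121/48

Against (1/4, 3/4), each row's expected payoff is route A: 5/4; route B: 13/4; route C: 9/2; route D: 0.
Taking the (1/6, 1/4, 1/3, 1/4)-weighted average: (1/6)·(5/4) + (1/4)·(13/4) + (1/3)·(9/2) + (1/4)·(0) = 121/48.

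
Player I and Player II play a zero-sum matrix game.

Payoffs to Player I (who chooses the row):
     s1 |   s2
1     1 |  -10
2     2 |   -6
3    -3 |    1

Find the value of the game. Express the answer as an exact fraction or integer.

-4/3

Row 1 is strictly dominated by row 2, so Player I never plays it.
The remaining 2×2 game on (2, 3) × (s1, s2) has no saddle point. Let Player I play 2 with probability p; indifference gives 2p − 3(1−p) = −6p + (1−p), so p = 1/3.
Similarly Player II's optimal q on s1 is 7/12, and the value is 2·(7/12) + (-6)·(5/12) = -4/3.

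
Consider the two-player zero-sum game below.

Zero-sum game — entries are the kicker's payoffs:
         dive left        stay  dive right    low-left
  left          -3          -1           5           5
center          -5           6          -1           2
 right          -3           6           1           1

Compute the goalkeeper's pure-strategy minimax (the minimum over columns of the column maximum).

-3

The worst case (largest entry) in each column is dive left: -3, stay: 6, dive right: 5, low-left: 5.
The best (smallest) of these is -3.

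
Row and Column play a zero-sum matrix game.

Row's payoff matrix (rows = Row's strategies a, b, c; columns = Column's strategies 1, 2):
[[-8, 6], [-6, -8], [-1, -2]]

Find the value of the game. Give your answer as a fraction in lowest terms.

Row b is strictly dominated by row c, so Row never plays it.
The remaining 2×2 game on (a, c) × (1, 2) has no saddle point. Let Row play a with probability p; indifference gives −8p − (1−p) = 6p − 2(1−p), so p = 1/15.
Similarly Column's optimal q on 1 is 8/15, and the value is -8·(8/15) + (6)·(7/15) = -22/15.

-22/15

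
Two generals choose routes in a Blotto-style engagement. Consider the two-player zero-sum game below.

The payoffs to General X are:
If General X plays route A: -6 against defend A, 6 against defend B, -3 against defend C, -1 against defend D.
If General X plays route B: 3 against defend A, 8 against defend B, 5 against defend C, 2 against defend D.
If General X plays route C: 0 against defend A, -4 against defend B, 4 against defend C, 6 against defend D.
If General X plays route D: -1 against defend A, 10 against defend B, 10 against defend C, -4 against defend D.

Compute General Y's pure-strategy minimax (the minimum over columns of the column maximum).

The worst case (largest entry) in each column is defend A: 3, defend B: 10, defend C: 10, defend D: 6.
The best (smallest) of these is 3.

3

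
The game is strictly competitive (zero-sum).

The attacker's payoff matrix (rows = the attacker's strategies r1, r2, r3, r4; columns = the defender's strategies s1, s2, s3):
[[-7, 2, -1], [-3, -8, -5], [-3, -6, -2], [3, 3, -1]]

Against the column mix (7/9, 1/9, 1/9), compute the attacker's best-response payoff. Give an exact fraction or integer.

23/9

r1: (-7)·(7/9) + (2)·(1/9) + (-1)·(1/9) = -16/3.
r2: (-3)·(7/9) + (-8)·(1/9) + (-5)·(1/9) = -34/9.
r3: (-3)·(7/9) + (-6)·(1/9) + (-2)·(1/9) = -29/9.
r4: (3)·(7/9) + (3)·(1/9) + (-1)·(1/9) = 23/9.
The best pure response is r4 with expected payoff 23/9.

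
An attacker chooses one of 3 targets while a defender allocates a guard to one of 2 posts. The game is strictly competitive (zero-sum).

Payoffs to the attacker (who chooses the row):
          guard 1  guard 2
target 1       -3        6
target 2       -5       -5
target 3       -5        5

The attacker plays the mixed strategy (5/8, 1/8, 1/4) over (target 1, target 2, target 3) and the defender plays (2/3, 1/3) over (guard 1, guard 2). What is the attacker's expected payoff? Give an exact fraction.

Against (2/3, 1/3), each row's expected payoff is target 1: 0; target 2: -5; target 3: -5/3.
Taking the (5/8, 1/8, 1/4)-weighted average: (5/8)·(0) + (1/8)·(-5) + (1/4)·(-5/3) = -25/24.

-25/24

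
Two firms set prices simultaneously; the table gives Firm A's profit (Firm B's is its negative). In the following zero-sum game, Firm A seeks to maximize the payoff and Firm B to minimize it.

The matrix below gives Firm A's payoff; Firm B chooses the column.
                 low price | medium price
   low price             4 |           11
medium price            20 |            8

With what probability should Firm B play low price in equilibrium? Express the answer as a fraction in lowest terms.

3/19

Row minima are 4 and 8, so Firm A's maximin is 8; column maxima are 20 and 11, so Firm B's minimax is 11. These differ, so the equilibrium is in mixed strategies.
Let Firm B play low price with probability q. Firm A is indifferent when 4q + 11(1−q) = 20q + 8(1−q), giving q = 3/19.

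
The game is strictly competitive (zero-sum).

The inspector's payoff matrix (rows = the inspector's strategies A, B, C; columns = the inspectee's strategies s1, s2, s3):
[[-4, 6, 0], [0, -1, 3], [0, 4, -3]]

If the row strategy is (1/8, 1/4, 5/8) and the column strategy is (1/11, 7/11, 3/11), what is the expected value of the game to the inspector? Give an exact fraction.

137/88

Against (1/11, 7/11, 3/11), each row's expected payoff is A: 38/11; B: 2/11; C: 19/11.
Taking the (1/8, 1/4, 5/8)-weighted average: (1/8)·(38/11) + (1/4)·(2/11) + (5/8)·(19/11) = 137/88.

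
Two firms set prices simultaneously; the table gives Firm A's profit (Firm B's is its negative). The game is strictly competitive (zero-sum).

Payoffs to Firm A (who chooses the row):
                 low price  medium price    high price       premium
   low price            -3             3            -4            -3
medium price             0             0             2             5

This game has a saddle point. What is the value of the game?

Row minima: -4, 0 → Firm A's maximin is 0.
Column maxima: 0, 3, 2, 5 → Firm B's minimax is 0.
They coincide at (medium price, low price), so the value is 0.

0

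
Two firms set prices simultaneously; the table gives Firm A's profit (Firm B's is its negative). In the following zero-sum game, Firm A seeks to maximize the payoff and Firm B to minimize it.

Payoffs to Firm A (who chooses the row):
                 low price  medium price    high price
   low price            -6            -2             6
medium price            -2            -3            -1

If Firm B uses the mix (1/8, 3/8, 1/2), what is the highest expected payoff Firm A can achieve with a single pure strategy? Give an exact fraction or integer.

low price: (-6)·(1/8) + (-2)·(3/8) + (6)·(1/2) = 3/2.
medium price: (-2)·(1/8) + (-3)·(3/8) + (-1)·(1/2) = -15/8.
The best pure response is low price with expected payoff 3/2.

3/2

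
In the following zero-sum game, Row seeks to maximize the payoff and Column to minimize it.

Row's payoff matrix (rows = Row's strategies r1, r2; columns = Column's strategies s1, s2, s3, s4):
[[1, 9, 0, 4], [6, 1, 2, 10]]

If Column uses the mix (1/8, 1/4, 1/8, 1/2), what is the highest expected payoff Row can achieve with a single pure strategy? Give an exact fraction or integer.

25/4

r1: (1)·(1/8) + (9)·(1/4) + (0)·(1/8) + (4)·(1/2) = 35/8.
r2: (6)·(1/8) + (1)·(1/4) + (2)·(1/8) + (10)·(1/2) = 25/4.
The best pure response is r2 with expected payoff 25/4.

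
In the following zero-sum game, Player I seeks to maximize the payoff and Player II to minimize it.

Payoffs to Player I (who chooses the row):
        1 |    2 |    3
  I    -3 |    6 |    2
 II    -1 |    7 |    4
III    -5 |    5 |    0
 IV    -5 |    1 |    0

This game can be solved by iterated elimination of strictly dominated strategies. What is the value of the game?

-1

Row IV is strictly dominated by row I (-3>-5, 6>1, 2>0); eliminate IV.
Row I is strictly dominated by row II (-1>-3, 7>6, 4>2); eliminate I.
Column 2 is strictly dominated by 1 for Player II (-1<7, -5<5); eliminate 2.
Column 3 is strictly dominated by 1 for Player II (-1<4, -5<0); eliminate 3.
Row III is strictly dominated by row II (-1>-5); eliminate III.
Only (II, 1) remains, with payoff -1.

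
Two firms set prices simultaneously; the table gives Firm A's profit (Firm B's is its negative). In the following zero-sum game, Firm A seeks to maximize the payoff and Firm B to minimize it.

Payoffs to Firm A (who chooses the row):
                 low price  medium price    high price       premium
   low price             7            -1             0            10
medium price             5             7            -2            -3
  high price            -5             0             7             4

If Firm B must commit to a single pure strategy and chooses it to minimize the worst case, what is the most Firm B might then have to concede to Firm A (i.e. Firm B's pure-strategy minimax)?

The worst case (largest entry) in each column is low price: 7, medium price: 7, high price: 7, premium: 10.
The best (smallest) of these is 7.

7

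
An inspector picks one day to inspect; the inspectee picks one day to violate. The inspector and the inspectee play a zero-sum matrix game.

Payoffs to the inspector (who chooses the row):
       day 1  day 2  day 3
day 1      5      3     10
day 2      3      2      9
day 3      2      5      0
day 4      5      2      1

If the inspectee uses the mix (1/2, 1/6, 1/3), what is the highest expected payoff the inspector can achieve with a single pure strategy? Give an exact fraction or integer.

19/3

day 1: (5)·(1/2) + (3)·(1/6) + (10)·(1/3) = 19/3.
day 2: (3)·(1/2) + (2)·(1/6) + (9)·(1/3) = 29/6.
day 3: (2)·(1/2) + (5)·(1/6) + (0)·(1/3) = 11/6.
day 4: (5)·(1/2) + (2)·(1/6) + (1)·(1/3) = 19/6.
The best pure response is day 1 with expected payoff 19/3.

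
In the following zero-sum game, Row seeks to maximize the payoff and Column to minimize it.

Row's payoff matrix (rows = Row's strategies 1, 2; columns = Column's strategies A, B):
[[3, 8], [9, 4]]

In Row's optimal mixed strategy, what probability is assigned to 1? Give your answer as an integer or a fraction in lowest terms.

Row minima are 3 and 4, so Row's maximin is 4; column maxima are 9 and 8, so Column's minimax is 8. These differ, so the equilibrium is in mixed strategies.
Let Row play 1 with probability p. Column is indifferent when 3p + 9(1−p) = 8p + 4(1−p), giving p = 1/2.

1/2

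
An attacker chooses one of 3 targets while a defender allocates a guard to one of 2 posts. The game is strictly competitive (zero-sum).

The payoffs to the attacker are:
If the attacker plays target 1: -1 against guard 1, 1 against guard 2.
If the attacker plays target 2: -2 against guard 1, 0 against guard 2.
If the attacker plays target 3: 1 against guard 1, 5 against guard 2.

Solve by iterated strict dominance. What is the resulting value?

Column guard 2 is strictly dominated by guard 1 for the defender (-1<1, -2<0, 1<5); eliminate guard 2.
Row target 2 is strictly dominated by row target 1 (-1>-2); eliminate target 2.
Row target 1 is strictly dominated by row target 3 (1>-1); eliminate target 1.
Only (target 3, guard 1) remains, with payoff 1.

1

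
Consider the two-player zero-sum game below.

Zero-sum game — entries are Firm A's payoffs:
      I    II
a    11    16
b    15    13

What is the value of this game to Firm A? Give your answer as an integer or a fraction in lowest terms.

97/7

Row minima are 11 and 13, so Firm A's maximin is 13; column maxima are 15 and 16, so Firm B's minimax is 15. These differ, so the equilibrium is in mixed strategies.
Let Firm A play a with probability p. Firm B is indifferent when 11p + 15(1−p) = 16p + 13(1−p), giving p = 2/7.
Let Firm B play I with probability q. Firm A is indifferent when 11q + 16(1−q) = 15q + 13(1−q), giving q = 3/7.
The value is 11·(3/7) + (16)·(4/7) = 97/7.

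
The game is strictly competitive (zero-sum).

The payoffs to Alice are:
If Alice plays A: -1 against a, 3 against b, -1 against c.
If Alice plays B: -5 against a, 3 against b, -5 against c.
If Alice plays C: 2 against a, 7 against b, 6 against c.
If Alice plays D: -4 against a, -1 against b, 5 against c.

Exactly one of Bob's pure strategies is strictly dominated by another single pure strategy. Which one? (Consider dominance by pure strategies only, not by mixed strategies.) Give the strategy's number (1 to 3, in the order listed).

2

Bob prefers columns that give Alice less. Compare b with a: -1 < 3, -5 < 3, 2 < 7, -4 < -1.
So a strictly dominates b for Bob; b is strictly dominated.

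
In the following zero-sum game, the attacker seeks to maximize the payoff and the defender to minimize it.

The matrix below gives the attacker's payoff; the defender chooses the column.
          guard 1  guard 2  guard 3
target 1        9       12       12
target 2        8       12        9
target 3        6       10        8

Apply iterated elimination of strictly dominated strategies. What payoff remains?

9

Column guard 3 is strictly dominated by guard 1 for the defender (9<12, 8<9, 6<8); eliminate guard 3.
Column guard 2 is strictly dominated by guard 1 for the defender (9<12, 8<12, 6<10); eliminate guard 2.
Row target 3 is strictly dominated by row target 1 (9>6); eliminate target 3.
Row target 2 is strictly dominated by row target 1 (9>8); eliminate target 2.
Only (target 1, guard 1) remains, with payoff 9.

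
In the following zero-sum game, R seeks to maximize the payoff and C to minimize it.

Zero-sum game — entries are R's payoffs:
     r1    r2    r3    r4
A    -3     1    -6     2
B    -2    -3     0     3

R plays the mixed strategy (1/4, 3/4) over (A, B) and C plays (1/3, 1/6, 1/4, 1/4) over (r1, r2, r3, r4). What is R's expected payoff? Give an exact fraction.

-37/48

Against (1/3, 1/6, 1/4, 1/4), each row's expected payoff is A: -11/6; B: -5/12.
Taking the (1/4, 3/4)-weighted average: (1/4)·(-11/6) + (3/4)·(-5/12) = -37/48.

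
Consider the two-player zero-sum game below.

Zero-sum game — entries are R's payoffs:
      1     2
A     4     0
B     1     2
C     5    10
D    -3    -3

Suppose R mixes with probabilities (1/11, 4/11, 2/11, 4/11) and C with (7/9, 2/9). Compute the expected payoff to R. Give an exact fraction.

74/99

Against (7/9, 2/9), each row's expected payoff is A: 28/9; B: 11/9; C: 55/9; D: -3.
Taking the (1/11, 4/11, 2/11, 4/11)-weighted average: (1/11)·(28/9) + (4/11)·(11/9) + (2/11)·(55/9) + (4/11)·(-3) = 74/99.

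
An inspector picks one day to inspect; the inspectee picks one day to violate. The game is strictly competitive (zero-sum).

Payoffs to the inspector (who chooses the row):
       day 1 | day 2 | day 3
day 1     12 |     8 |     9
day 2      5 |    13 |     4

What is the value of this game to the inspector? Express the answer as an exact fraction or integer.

17/2

Column day 1 is strictly dominated by day 3 for the inspectee (it gives the inspector more in every row).
The remaining 2×2 game on (day 1, day 2) × (day 2, day 3) has no saddle point. Let the inspector play day 1 with probability p; indifference gives 8p + 13(1−p) = 9p + 4(1−p), so p = 9/10.
Similarly the inspectee's optimal q on day 2 is 1/2, and the value is 8·(1/2) + (9)·(1/2) = 17/2.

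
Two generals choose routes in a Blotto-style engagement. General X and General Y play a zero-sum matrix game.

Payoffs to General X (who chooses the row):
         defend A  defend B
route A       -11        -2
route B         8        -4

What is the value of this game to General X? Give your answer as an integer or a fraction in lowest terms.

-20/7

Row minima are -11 and -4, so General X's maximin is -4; column maxima are 8 and -2, so General Y's minimax is -2. These differ, so the equilibrium is in mixed strategies.
Let General X play route A with probability p. General Y is indifferent when −11p + 8(1−p) = −2p − 4(1−p), giving p = 4/7.
Let General Y play defend A with probability q. General X is indifferent when −11q − 2(1−q) = 8q − 4(1−q), giving q = 2/21.
The value is -11·(2/21) + (-2)·(19/21) = -20/7.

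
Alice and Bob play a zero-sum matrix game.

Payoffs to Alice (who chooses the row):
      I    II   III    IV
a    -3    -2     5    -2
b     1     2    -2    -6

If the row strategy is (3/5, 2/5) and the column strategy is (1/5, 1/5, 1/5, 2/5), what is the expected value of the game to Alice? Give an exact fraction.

Against (1/5, 1/5, 1/5, 2/5), each row's expected payoff is a: -4/5; b: -11/5.
Taking the (3/5, 2/5)-weighted average: (3/5)·(-4/5) + (2/5)·(-11/5) = -34/25.

-34/25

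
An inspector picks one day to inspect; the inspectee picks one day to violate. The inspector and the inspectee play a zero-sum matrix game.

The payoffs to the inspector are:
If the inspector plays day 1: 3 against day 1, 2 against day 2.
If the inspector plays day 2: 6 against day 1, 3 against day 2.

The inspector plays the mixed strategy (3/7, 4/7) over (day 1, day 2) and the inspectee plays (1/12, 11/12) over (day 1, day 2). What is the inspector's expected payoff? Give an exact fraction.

Against (1/12, 11/12), each row's expected payoff is day 1: 25/12; day 2: 13/4.
Taking the (3/7, 4/7)-weighted average: (3/7)·(25/12) + (4/7)·(13/4) = 11/4.

11/4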